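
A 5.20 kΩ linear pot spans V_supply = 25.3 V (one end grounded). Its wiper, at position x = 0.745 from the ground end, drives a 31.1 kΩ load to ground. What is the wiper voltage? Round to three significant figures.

V_out ≈ 18.3 V

Lower segment x·R_p = 3.874 kΩ; upper segment (1−x)·R_p = 1.326 kΩ.
Lower segment in parallel with the load: 3.874 ‖ 31.1 = 3.445 kΩ.
Loaded-divider output: V_out = 25.3 × 0.7221 = 18.27 V.
(Unloaded: V_out = x·V_supply = 18.8 V.)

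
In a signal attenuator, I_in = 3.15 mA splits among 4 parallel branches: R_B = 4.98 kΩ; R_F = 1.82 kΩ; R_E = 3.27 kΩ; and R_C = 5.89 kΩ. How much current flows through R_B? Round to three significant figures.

I ≈ 0.516 mA

ΣG = 1/4.98 + 1/1.82 + 1/3.27 + 1/5.89 = 1.226.
R_B takes the fraction G_k/ΣG = 0.2008/1.226 = 0.1638, so I = 3.15 × 0.1638 = 0.5160 mA.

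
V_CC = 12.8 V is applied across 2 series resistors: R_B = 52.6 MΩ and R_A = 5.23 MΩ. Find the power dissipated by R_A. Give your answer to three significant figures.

ΣR = 57.83 MΩ → I = 12.8/57.83 = 0.2213 µA.
P(R_A) = I²·R_A = (0.2213)² × 5.23 = 0.2562 µW.

P ≈ 0.256 µW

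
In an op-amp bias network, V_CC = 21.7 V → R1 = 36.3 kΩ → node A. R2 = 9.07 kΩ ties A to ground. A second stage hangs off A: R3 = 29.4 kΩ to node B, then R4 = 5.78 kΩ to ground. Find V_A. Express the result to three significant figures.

The second stage (R3 + R4 = 35.18 kΩ) loads node A in parallel with R2.
Effective lower resistance at A: R2 ‖ 35.18 = 7.211 kΩ.
V_A = 21.7 × 7.211/(36.3 + 7.211) = 3.596 V.

V_A ≈ 3.60 V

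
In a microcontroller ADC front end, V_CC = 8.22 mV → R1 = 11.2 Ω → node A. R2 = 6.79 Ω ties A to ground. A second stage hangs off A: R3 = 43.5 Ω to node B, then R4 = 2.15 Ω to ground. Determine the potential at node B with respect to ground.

V_B ≈ 0.134 mV

The second stage (R3 + R4 = 45.65 Ω) loads node A in parallel with R2.
Effective lower resistance at A: R2 ‖ 45.65 = 5.911 Ω.
So V_A = 8.22 × 0.3454 = 2.840 mV.
Stage 2 is unloaded, so V_B = V_A · R4/(R3+R4) = 2.840 × 2.15/45.65 = 0.1337 mV.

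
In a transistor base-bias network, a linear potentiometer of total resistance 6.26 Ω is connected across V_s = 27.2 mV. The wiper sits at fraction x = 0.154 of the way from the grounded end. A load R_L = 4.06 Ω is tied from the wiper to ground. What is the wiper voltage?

Split the track: R_lower = x·R_p = 0.9640 Ω, R_upper = (1−x)·R_p = 5.296 Ω.
(x·R_p) ‖ R_L = 0.7791 Ω.
Then V_out = V_s · 0.7791/(5.296 + 0.7791) = 3.488 mV.
(Unloaded: V_out = x·V_s = 4.19 mV.)

V_out ≈ 3.49 mV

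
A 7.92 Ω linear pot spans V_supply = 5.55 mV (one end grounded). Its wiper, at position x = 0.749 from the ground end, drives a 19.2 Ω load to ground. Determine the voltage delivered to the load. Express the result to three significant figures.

The pot divides into 1.988 Ω above the wiper and 5.932 Ω below.
(x·R_p) ‖ R_L = 4.532 Ω.
V_out = 5.55 × 4.532/(1.988 + 4.532) = 3.858 mV.

V_out ≈ 3.86 mV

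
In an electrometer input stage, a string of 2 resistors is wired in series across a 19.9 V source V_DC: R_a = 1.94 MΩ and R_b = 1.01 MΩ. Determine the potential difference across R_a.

V ≈ 13.1 V

Series total: ΣR = 1.94 + 1.01 = 2.950 MΩ.
By the voltage-divider rule, V = 19.9 × 1.940/2.950 = 13.09 V.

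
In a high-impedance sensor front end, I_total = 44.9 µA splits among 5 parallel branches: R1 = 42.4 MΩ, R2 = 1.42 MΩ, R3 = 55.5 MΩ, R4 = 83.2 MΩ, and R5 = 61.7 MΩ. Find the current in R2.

I ≈ 40.8 µA

Total conductance ΣG = 1/42.4 + 1/1.42 + 1/55.5 + 1/83.2 + 1/61.7 = 0.7741 (units of 1/MΩ).
Current divider: I(R2) = I_total · G_k/ΣG = 44.9 × (0.7042/0.7741) = 44.9 × 0.9098 = 40.85 µA.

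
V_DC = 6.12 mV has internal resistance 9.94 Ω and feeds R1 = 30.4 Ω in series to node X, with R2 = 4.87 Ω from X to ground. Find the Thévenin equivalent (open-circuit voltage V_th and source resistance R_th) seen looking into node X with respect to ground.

R1' = 9.94 + 30.4 = 40.34 Ω (source resistance + R1).
V_th is the unloaded tap voltage: V_DC · R2/(R1'+R2) = 6.12 × 0.1077 = 0.6592 mV.
Looking into X with the source shorted: R_th = R1'·R2/(R1'+R2) = 40.34 × 4.87/45.21 = 4.345 Ω.

V_th ≈ 0.659 mV, R_th ≈ 4.35 Ω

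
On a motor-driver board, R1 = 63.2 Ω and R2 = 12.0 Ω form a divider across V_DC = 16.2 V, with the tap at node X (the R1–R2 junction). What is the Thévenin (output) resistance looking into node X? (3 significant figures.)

Zeroing V_DC shorts the top of R1 to ground, so R_th = R1 ‖ R2 = 10.09 Ω.

R_th ≈ 10.1 Ω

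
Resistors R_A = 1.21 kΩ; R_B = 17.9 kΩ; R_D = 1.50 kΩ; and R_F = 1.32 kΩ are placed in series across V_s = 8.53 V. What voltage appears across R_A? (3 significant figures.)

Series total: ΣR = 1.21 + 17.9 + 1.50 + 1.32 = 21.93 kΩ.
By the voltage-divider rule, V = 8.53 × 1.210/21.93 = 0.4706 V.

V ≈ 0.471 V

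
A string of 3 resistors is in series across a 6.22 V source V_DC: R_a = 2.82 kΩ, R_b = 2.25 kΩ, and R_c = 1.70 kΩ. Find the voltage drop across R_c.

V ≈ 1.56 V

ΣR = 2.82 + 2.25 + 1.70 = 6.770 kΩ.
By the voltage-divider rule, V = 6.22 × 1.700/6.770 = 1.562 V.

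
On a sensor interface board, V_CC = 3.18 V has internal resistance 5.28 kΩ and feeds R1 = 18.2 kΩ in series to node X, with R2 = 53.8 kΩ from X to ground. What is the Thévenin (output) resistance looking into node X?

R_th ≈ 16.3 kΩ

R1' = 5.28 + 18.2 = 23.48 kΩ (source resistance + R1).
With V_CC suppressed (replaced by a short), R_th = R1' ‖ R2 = (23.48 × 53.8)/(23.48 + 53.8) = 16.35 kΩ.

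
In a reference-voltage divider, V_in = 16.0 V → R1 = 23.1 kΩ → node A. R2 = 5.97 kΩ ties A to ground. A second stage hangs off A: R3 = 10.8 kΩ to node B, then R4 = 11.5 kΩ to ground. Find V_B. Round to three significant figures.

Looking into the second stage from A: R3 + R4 = 22.30 kΩ appears in parallel with R2.
R2 ‖ (R3+R4) = 4.709 kΩ.
First divider: V_A = V_in · 4.709/(23.1 + 4.709) = 2.709 V.
V_B = V_A × 0.5157 = 1.397 V.

V_B ≈ 1.40 V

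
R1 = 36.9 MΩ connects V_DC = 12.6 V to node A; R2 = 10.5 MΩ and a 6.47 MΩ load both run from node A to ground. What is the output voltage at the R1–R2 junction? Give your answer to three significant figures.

V_out ≈ 1.23 V

R2 ‖ R_L = (10.5 × 6.47)/(10.5 + 6.47) = 4.003 MΩ.
Then V_out = V_DC · R2'/(R1 + R2') = 12.6 × 4.003/40.90 = 1.233 V.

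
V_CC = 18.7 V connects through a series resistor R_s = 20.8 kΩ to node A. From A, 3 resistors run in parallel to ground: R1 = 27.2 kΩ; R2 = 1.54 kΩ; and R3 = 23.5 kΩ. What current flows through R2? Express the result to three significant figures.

I ≈ 0.752 mA

Equivalent of the parallel group: R_p = 1.372 kΩ.
V_A = 18.7 × 1.372/22.17 = 1.157 V.
I(R2) = V_A / R2 = 1.157/1.54 = 0.7516 mA.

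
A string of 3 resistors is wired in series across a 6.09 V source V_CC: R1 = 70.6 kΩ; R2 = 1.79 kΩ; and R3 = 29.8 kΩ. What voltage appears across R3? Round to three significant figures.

Series total: ΣR = 70.6 + 1.79 + 29.8 = 102.2 kΩ.
By the voltage-divider rule, V = 6.09 × 29.80/102.2 = 1.776 V.

V ≈ 1.78 V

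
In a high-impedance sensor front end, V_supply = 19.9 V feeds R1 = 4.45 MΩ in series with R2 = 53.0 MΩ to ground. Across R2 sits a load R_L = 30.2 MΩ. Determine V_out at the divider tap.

V_out ≈ 16.2 V

The load sits in parallel with R2, giving an effective lower resistance R2' = R2·R_L/(R2+R_L) = 19.24 MΩ.
Voltage divider with the loaded lower leg: V_out = 19.9 × 19.24/(4.45 + 19.24) = 19.9 × 0.8121 = 16.16 V.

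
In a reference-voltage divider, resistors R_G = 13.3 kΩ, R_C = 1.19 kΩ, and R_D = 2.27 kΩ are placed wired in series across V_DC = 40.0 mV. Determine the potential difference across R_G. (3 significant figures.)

Series total: ΣR = 13.3 + 1.19 + 2.27 = 16.76 kΩ.
By the voltage-divider rule, V = 40.0 × 13.30/16.76 = 31.74 mV.

V ≈ 31.7 mV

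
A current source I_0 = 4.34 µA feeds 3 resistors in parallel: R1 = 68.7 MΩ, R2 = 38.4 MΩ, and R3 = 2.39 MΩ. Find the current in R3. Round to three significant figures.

I ≈ 3.96 µA

Total conductance ΣG = 1/68.7 + 1/38.4 + 1/2.39 = 0.4590 (units of 1/MΩ).
By the current-divider rule, I = I_0 · G_k/ΣG = 4.34 × 0.9116 = 3.956 µA.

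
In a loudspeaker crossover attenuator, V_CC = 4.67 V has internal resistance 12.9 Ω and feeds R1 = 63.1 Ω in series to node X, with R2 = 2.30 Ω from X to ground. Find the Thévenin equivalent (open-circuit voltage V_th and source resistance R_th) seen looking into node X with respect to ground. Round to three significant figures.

V_th ≈ 0.137 V, R_th ≈ 2.23 Ω

R1' = 12.9 + 63.1 = 76.00 Ω (source resistance + R1).
Open-circuit (no load on X): V_th = V_CC · R2/(R1' + R2) = 4.67 × 2.30/(76.00 + 2.30) = 0.1372 V.
With V_CC suppressed (replaced by a short), R_th = R1' ‖ R2 = (76.00 × 2.30)/(76.00 + 2.30) = 2.232 Ω.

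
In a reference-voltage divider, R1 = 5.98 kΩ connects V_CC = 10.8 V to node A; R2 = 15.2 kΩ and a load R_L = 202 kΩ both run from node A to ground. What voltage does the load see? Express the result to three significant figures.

The load sits in parallel with R2, giving an effective lower resistance R2' = R2·R_L/(R2+R_L) = 14.14 kΩ.
Voltage divider with the loaded lower leg: V_out = 10.8 × 14.14/(5.98 + 14.14) = 10.8 × 0.7027 = 7.589 V.

V_out ≈ 7.59 V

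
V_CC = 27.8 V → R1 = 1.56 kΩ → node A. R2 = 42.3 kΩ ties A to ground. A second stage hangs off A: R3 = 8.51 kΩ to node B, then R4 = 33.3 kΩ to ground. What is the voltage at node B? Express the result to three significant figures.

Looking into the second stage from A: R3 + R4 = 41.81 kΩ appears in parallel with R2.
Effective lower resistance at A: R2 ‖ 41.81 = 21.03 kΩ.
First divider: V_A = V_CC · 21.03/(1.56 + 21.03) = 25.88 V.
V_B = V_A × 0.7965 = 20.61 V.

V_B ≈ 20.6 V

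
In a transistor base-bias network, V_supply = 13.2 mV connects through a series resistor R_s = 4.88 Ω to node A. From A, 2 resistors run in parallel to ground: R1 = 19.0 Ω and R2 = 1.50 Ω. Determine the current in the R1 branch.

Parallel bank: R_p = 1/(1/19.0 + 1/1.50) = 1.390 Ω.
V_A by voltage divider: V_A = 13.2 × 1.390/(4.88 + 1.390) = 2.927 mV.
Branch current I = V_A/R1 = 2.927/19.0 = 0.1540 mA.

I ≈ 0.154 mA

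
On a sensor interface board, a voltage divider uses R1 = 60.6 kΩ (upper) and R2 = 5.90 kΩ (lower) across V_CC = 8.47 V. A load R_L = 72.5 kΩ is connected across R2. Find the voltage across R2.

V_out ≈ 0.700 V

The load sits in parallel with R2, giving an effective lower resistance R2' = R2·R_L/(R2+R_L) = 5.456 kΩ.
Then V_out = V_CC · R2'/(R1 + R2') = 8.47 × 5.456/66.06 = 0.6996 V.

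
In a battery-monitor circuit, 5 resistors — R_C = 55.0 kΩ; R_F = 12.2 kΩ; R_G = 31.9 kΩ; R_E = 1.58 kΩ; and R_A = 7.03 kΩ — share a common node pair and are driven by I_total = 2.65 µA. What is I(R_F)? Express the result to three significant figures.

ΣG = 1/55.0 + 1/12.2 + 1/31.9 + 1/1.58 + 1/7.03 = 0.9067.
Current divider: I(R_F) = I_total · G_k/ΣG = 2.65 × (0.08197/0.9067) = 2.65 × 0.09041 = 0.2396 µA.

I ≈ 0.240 µA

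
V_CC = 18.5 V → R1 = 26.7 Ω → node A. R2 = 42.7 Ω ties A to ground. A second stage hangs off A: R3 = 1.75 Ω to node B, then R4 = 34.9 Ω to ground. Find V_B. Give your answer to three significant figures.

The second stage (R3 + R4 = 36.65 Ω) loads node A in parallel with R2.
R2 ‖ (R3+R4) = 19.72 Ω.
So V_A = 18.5 × 0.4248 = 7.860 V.
Stage 2 is unloaded, so V_B = V_A · R4/(R3+R4) = 7.860 × 34.9/36.65 = 7.484 V.

V_B ≈ 7.48 V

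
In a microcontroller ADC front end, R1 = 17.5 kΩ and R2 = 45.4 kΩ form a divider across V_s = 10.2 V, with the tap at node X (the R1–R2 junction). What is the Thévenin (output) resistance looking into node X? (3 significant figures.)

Zeroing V_s shorts the top of R1 to ground, so R_th = R1 ‖ R2 = 12.63 kΩ.

R_th ≈ 12.6 kΩ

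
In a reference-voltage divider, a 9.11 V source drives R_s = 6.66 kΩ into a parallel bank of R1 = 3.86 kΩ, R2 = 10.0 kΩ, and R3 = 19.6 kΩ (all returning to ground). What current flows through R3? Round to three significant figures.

Equivalent of the parallel group: R_p = 2.439 kΩ.
V_A by voltage divider: V_A = 9.11 × 2.439/(6.66 + 2.439) = 2.442 V.
I(R3) = V_A / R3 = 2.442/19.6 = 0.1246 mA.
(Equivalently: I_total = 1.001 mA, then current-divider fraction G_k/ΣG = 0.1244.)

I ≈ 0.125 mA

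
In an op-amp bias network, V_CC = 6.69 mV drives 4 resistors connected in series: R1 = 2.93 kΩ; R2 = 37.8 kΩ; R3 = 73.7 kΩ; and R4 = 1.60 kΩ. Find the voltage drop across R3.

V ≈ 4.25 mV

Total series resistance ΣR = 2.93 + 37.8 + 73.7 + 1.60 = 116.0 kΩ.
By the voltage-divider rule, V = 6.69 × 73.70/116.0 = 4.249 mV.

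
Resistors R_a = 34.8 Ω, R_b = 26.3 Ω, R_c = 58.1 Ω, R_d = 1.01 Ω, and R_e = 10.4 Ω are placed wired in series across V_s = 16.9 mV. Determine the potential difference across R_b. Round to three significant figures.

V ≈ 3.40 mV

ΣR = 34.8 + 26.3 + 58.1 + 1.01 + 10.4 = 130.6 Ω.
By the voltage-divider rule, V = 16.9 × 26.30/130.6 = 3.403 mV.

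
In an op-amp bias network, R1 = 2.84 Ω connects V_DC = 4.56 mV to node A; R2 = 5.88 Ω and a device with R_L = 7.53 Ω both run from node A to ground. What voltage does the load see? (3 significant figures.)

V_out ≈ 2.45 mV

First combine the lower leg with the load: R2 ‖ R_L = 3.302 Ω.
Then V_out = V_DC · R2'/(R1 + R2') = 4.56 × 3.302/6.142 = 2.451 mV.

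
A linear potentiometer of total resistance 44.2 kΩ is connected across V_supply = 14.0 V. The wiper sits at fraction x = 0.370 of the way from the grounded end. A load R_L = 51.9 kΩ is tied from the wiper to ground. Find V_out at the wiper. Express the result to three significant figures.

Split the track: R_lower = x·R_p = 16.35 kΩ, R_upper = (1−x)·R_p = 27.85 kΩ.
(x·R_p) ‖ R_L = 12.44 kΩ.
Then V_out = V_supply · 12.44/(27.85 + 12.44) = 4.322 V.

V_out ≈ 4.32 V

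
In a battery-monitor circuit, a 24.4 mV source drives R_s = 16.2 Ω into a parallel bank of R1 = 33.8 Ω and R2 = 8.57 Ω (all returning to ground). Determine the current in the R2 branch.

Equivalent of the parallel group: R_p = 6.837 Ω.
Node voltage V_A = V_supply · R_p/(R_s + R_p) = 24.4 × 0.2968 = 7.241 mV.
I(R2) = V_A / R2 = 7.241/8.57 = 0.8449 mA.

I ≈ 0.845 mA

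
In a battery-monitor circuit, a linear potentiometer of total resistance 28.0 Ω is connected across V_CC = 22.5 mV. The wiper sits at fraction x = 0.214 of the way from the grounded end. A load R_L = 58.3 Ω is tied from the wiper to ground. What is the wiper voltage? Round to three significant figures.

Lower segment x·R_p = 5.992 Ω; upper segment (1−x)·R_p = 22.01 Ω.
Lower segment in parallel with the load: 5.992 ‖ 58.3 = 5.434 Ω.
Then V_out = V_CC · 5.434/(22.01 + 5.434) = 4.455 mV.

V_out ≈ 4.46 mV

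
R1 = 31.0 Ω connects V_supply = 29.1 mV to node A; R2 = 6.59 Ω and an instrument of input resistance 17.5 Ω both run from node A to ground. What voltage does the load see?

V_out ≈ 3.89 mV

The load sits in parallel with R2, giving an effective lower resistance R2' = R2·R_L/(R2+R_L) = 4.787 Ω.
Then V_out = V_supply · R2'/(R1 + R2') = 29.1 × 4.787/35.79 = 3.893 mV.
(Unloaded it would be 5.10 mV; the load pulls it down.)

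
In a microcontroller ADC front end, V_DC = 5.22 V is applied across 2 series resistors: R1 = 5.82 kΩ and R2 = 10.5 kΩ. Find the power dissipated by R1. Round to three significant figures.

The common current is I = 5.22/16.32 = 0.3199 mA.
P(R1) = I²·R1 = (0.3199)² × 5.82 = 0.5954 mW.

P ≈ 0.595 mW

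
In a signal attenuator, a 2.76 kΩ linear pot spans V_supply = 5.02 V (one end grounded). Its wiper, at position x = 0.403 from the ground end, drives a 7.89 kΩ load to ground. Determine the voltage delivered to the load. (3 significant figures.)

Lower segment x·R_p = 1.112 kΩ; upper segment (1−x)·R_p = 1.648 kΩ.
R_L loads the lower segment: effective lower R = 0.9749 kΩ.
Then V_out = V_supply · 0.9749/(1.648 + 0.9749) = 1.866 V.
(Unloaded: V_out = x·V_supply = 2.02 V.)

V_out ≈ 1.87 V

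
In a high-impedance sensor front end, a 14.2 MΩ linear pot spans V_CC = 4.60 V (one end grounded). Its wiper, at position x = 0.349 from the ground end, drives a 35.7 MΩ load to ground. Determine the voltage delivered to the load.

The pot divides into 9.244 MΩ above the wiper and 4.956 MΩ below.
Lower segment in parallel with the load: 4.956 ‖ 35.7 = 4.352 MΩ.
V_out = 4.60 × 4.352/(9.244 + 4.352) = 1.472 V.

V_out ≈ 1.47 V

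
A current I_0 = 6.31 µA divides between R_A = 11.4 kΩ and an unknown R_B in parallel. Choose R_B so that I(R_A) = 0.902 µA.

R_B ≈ 1.90 kΩ

Two-branch current divider: I_A = I_0 · R_B/(R_A + R_B).
0.902/6.31 = R_B/(R_A + R_B) → R_B = R_A · (0.1429)/(1 − 0.1429) = 11.4 × 0.1668 = 1.901 kΩ.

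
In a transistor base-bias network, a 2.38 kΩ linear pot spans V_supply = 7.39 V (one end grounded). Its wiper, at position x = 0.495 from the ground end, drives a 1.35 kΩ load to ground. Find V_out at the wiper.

Lower segment x·R_p = 1.178 kΩ; upper segment (1−x)·R_p = 1.202 kΩ.
R_L loads the lower segment: effective lower R = 0.6291 kΩ.
Then V_out = V_supply · 0.6291/(1.202 + 0.6291) = 2.539 V.
(Unloaded: V_out = x·V_supply = 3.66 V.)

V_out ≈ 2.54 V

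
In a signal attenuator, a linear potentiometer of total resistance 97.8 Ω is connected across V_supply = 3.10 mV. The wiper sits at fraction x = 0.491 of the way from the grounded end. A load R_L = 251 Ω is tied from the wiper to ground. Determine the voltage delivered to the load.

Lower segment x·R_p = 48.02 Ω; upper segment (1−x)·R_p = 49.78 Ω.
R_L loads the lower segment: effective lower R = 40.31 Ω.
V_out = 3.10 × 40.31/(49.78 + 40.31) = 1.387 mV.

V_out ≈ 1.39 mV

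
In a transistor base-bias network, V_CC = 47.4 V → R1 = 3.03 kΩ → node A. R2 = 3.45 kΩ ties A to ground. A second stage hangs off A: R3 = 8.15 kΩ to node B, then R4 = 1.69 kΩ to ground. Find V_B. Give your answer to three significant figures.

V_B ≈ 3.72 V

The second stage (R3 + R4 = 9.840 kΩ) loads node A in parallel with R2.
R2 ‖ (R3+R4) = 2.554 kΩ.
So V_A = 47.4 × 0.4574 = 21.68 V.
Stage 2 is unloaded, so V_B = V_A · R4/(R3+R4) = 21.68 × 1.69/9.840 = 3.724 V.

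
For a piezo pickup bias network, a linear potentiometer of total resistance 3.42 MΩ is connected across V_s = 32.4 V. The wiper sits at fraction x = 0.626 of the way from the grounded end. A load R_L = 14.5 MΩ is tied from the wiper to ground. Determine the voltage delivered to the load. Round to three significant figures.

Split the track: R_lower = x·R_p = 2.141 MΩ, R_upper = (1−x)·R_p = 1.279 MΩ.
(x·R_p) ‖ R_L = 1.865 MΩ.
Loaded-divider output: V_out = 32.4 × 0.5932 = 19.22 V.

V_out ≈ 19.2 V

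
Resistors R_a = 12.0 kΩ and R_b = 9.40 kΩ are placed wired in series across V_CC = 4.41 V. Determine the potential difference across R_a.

Total series resistance ΣR = 12.0 + 9.40 = 21.40 kΩ.
By the voltage-divider rule, V = 4.41 × 12.00/21.40 = 2.473 V.

V ≈ 2.47 V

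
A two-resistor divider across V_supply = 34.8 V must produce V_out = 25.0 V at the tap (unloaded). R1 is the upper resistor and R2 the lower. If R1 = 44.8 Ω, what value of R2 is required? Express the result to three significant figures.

The divider ratio is R2/(R1+R2) = 25.0/34.8 = 0.7184.
Rearranging, R2 = R1·k/(1−k) = 44.8 × 2.551 = 114.3 Ω.

R2 ≈ 114 Ω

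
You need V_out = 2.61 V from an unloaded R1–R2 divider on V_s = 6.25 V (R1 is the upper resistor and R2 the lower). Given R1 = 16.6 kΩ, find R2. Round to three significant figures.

R2 ≈ 11.9 kΩ

The divider ratio is R2/(R1+R2) = 2.61/6.25 = 0.4176.
So R2 = R1 · V_out/(V_s − V_out) = 16.6 × 2.61/(6.25 − 2.61) = 16.6 × 0.7170 = 11.90 kΩ.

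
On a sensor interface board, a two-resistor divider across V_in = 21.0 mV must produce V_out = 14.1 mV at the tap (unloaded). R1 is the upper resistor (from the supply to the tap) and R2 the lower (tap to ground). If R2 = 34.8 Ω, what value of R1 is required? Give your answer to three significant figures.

R1 ≈ 17.0 Ω

Required fraction k = V_out/V_in = 0.6714.
R1 = R2·(1/k − 1) = 34.8 × 0.4894 = 17.03 Ω.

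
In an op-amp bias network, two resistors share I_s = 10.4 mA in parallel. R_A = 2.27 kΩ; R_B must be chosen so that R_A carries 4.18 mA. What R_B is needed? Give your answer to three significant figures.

R_B ≈ 1.53 kΩ

In a two-way split, I_A/I_s = R_B/(R_A + R_B).
4.18/10.4 = R_B/(R_A + R_B) → R_B = R_A · (0.4019)/(1 − 0.4019) = 2.27 × 0.6720 = 1.525 kΩ.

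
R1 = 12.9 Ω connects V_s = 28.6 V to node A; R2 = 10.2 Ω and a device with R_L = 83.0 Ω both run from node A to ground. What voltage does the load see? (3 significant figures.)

V_out ≈ 11.8 V

R2 ‖ R_L = (10.2 × 83.0)/(10.2 + 83.0) = 9.084 Ω.
Then V_out = V_s · R2'/(R1 + R2') = 28.6 × 9.084/21.98 = 11.82 V.
(Unloaded it would be 12.6 V; the load pulls it down.)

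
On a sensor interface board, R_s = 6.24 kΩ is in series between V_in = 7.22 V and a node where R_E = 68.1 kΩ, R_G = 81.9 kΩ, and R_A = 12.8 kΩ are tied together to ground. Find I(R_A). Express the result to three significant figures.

I ≈ 0.341 mA

Parallel bank: R_p = 1/(1/68.1 + 1/81.9 + 1/12.8) = 9.522 kΩ.
V_A by voltage divider: V_A = 7.22 × 9.522/(6.24 + 9.522) = 4.362 V.
I(R_A) = V_A / R_A = 4.362/12.8 = 0.3408 mA.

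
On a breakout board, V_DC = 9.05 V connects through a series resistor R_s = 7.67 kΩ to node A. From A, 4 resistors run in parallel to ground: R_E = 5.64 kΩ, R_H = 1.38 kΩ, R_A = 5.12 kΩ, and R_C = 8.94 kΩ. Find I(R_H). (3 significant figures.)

I ≈ 0.638 mA

Combine the parallel branches: R_p = (1/5.64 + 1/1.38 + 1/5.12 + 1/8.94)⁻¹ = 0.8271 kΩ.
V_A by voltage divider: V_A = 9.05 × 0.8271/(7.67 + 0.8271) = 0.8809 V.
Branch current I = V_A/R_H = 0.8809/1.38 = 0.6383 mA.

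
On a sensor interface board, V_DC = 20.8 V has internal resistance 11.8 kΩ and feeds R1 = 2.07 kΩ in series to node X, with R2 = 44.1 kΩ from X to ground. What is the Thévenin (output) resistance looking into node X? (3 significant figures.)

R1' = 11.8 + 2.07 = 13.87 kΩ (source resistance + R1).
With V_DC suppressed (replaced by a short), R_th = R1' ‖ R2 = (13.87 × 44.1)/(13.87 + 44.1) = 10.55 kΩ.

R_th ≈ 10.6 kΩ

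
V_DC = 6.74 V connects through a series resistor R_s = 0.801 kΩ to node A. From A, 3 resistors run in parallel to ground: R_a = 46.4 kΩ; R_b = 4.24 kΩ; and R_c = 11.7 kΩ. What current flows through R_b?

I ≈ 1.25 mA

Parallel bank: R_p = 1/(1/46.4 + 1/4.24 + 1/11.7) = 2.917 kΩ.
V_A = 6.74 × 2.917/3.718 = 5.288 V.
Branch current I = V_A/R_b = 5.288/4.24 = 1.247 mA.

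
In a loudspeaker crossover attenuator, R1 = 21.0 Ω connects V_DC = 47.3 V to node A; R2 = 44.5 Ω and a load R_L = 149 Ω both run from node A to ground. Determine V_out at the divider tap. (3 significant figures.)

V_out ≈ 29.3 V

R2 ‖ R_L = (44.5 × 149)/(44.5 + 149) = 34.27 Ω.
Now apply the divider: V_out = 47.3 × 0.6200 = 29.33 V.
(Unloaded it would be 32.1 V; the load pulls it down.)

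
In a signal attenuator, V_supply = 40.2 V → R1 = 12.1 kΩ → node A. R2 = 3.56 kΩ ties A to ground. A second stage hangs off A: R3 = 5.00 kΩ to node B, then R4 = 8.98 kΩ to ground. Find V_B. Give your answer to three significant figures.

V_B ≈ 4.91 V

The second stage (R3 + R4 = 13.98 kΩ) loads node A in parallel with R2.
Effective lower resistance at A: R2 ‖ 13.98 = 2.837 kΩ.
V_A = 40.2 × 2.837/(12.1 + 2.837) = 7.636 V.
Stage 2 is unloaded, so V_B = V_A · R4/(R3+R4) = 7.636 × 8.98/13.98 = 4.905 V.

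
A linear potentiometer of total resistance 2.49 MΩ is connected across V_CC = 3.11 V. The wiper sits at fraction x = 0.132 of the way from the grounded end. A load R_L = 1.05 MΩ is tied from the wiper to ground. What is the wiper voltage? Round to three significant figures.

Lower segment x·R_p = 0.3287 MΩ; upper segment (1−x)·R_p = 2.161 MΩ.
(x·R_p) ‖ R_L = 0.2503 MΩ.
Loaded-divider output: V_out = 3.11 × 0.1038 = 0.3228 V.

V_out ≈ 0.323 V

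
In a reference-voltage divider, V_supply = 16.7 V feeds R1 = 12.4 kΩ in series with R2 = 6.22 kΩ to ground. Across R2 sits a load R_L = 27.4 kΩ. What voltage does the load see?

R2 ‖ R_L = (6.22 × 27.4)/(6.22 + 27.4) = 5.069 kΩ.
Voltage divider with the loaded lower leg: V_out = 16.7 × 5.069/(12.4 + 5.069) = 16.7 × 0.2902 = 4.846 V.
(Unloaded it would be 5.58 V; the load pulls it down.)

V_out ≈ 4.85 V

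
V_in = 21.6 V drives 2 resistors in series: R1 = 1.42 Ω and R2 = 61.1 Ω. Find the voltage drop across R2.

Series total: ΣR = 1.42 + 61.1 = 62.52 Ω.
Voltage divider: V = V_in · (61.10 / 62.52) = 21.6 × 0.9773 = 21.11 V.

V ≈ 21.1 V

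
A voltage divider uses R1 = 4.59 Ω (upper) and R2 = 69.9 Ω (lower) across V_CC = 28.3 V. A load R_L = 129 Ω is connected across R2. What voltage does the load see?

V_out ≈ 25.7 V

The load sits in parallel with R2, giving an effective lower resistance R2' = R2·R_L/(R2+R_L) = 45.33 Ω.
Now apply the divider: V_out = 28.3 × 0.9081 = 25.70 V.
(Unloaded it would be 26.6 V; the load pulls it down.)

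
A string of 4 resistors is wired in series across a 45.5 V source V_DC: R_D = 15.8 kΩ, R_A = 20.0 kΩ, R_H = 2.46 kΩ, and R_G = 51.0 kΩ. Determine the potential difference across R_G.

Series total: ΣR = 15.8 + 20.0 + 2.46 + 51.0 = 89.26 kΩ.
By the voltage-divider rule, V = 45.5 × 51.00/89.26 = 26.00 V.

V ≈ 26.0 V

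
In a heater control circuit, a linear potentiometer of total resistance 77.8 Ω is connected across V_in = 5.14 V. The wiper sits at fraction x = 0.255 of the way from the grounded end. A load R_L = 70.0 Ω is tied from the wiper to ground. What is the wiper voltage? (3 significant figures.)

V_out ≈ 1.08 V

The pot divides into 57.96 Ω above the wiper and 19.84 Ω below.
(x·R_p) ‖ R_L = 15.46 Ω.
Loaded-divider output: V_out = 5.14 × 0.2105 = 1.082 V.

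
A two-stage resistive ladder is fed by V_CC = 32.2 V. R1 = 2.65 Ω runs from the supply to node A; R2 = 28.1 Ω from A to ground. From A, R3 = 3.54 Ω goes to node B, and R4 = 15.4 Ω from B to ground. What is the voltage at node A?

Looking into the second stage from A: R3 + R4 = 18.94 Ω appears in parallel with R2.
Effective lower resistance at A: R2 ‖ 18.94 = 11.31 Ω.
First divider: V_A = V_CC · 11.31/(2.65 + 11.31) = 26.09 V.

V_A ≈ 26.1 V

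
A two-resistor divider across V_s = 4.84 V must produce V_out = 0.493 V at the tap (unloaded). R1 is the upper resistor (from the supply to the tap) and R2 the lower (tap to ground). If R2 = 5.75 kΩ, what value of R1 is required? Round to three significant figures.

R1 ≈ 50.7 kΩ

Required fraction k = V_out/V_s = 0.1019.
R1 = R2·(1/k − 1) = 5.75 × 8.817 = 50.70 kΩ.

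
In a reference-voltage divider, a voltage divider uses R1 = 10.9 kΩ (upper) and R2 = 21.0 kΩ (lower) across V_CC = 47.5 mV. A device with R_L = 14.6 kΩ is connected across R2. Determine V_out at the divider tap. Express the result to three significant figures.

V_out ≈ 21.0 mV

The load sits in parallel with R2, giving an effective lower resistance R2' = R2·R_L/(R2+R_L) = 8.612 kΩ.
Voltage divider with the loaded lower leg: V_out = 47.5 × 8.612/(10.9 + 8.612) = 47.5 × 0.4414 = 20.97 mV.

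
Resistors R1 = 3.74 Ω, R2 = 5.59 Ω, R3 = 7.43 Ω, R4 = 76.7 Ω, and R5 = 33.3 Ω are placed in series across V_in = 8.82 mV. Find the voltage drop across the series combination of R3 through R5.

ΣR = 3.74 + 5.59 + 7.43 + 76.7 + 33.3 = 126.8 Ω.
R_{R3..R5} = 7.43 + 76.7 + 33.3 = 117.4 Ω.
Voltage divider: V = V_in · (117.4 / 126.8) = 8.82 × 0.9264 = 8.171 mV.

V ≈ 8.17 mV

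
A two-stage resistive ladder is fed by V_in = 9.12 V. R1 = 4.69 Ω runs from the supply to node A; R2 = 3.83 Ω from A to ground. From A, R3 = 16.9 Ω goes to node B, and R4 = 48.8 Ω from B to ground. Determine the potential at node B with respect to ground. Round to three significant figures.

Node A sees R2 in parallel with the series input of stage 2, R3 + R4 = 65.70 Ω.
R2 ‖ (R3+R4) = 3.619 Ω.
First divider: V_A = V_in · 3.619/(4.69 + 3.619) = 3.972 V.
V_B = V_A × 0.7428 = 2.950 V.

V_B ≈ 2.95 V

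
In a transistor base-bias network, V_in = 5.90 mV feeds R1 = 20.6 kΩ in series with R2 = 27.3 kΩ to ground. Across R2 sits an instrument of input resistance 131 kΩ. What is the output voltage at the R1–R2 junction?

V_out ≈ 3.09 mV

R2 ‖ R_L = (27.3 × 131)/(27.3 + 131) = 22.59 kΩ.
Now apply the divider: V_out = 5.90 × 0.5231 = 3.086 mV.
(Unloaded it would be 3.36 mV; the load pulls it down.)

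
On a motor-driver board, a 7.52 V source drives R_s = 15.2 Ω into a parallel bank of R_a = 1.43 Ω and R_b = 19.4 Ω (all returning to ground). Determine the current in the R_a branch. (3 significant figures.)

I ≈ 0.424 A

Parallel bank: R_p = 1/(1/1.43 + 1/19.4) = 1.332 Ω.
Node voltage V_A = V_DC · R_p/(R_s + R_p) = 7.52 × 0.08056 = 0.6058 V.
I(R_a) = V_A / R_a = 0.6058/1.43 = 0.4237 A.
(Equivalently: I_total = 0.4549 A, then current-divider fraction G_k/ΣG = 0.9313.)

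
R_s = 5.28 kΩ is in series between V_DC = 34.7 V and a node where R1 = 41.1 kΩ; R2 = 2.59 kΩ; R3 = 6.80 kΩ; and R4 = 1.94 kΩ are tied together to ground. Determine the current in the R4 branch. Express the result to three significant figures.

Equivalent of the parallel group: R_p = 0.9320 kΩ.
V_A by voltage divider: V_A = 34.7 × 0.9320/(5.28 + 0.9320) = 5.206 V.
I(R4) = V_A / R4 = 5.206/1.94 = 2.684 mA.

I ≈ 2.68 mA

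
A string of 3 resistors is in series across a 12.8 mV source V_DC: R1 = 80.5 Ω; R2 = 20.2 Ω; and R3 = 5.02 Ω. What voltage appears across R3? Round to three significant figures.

ΣR = 80.5 + 20.2 + 5.02 = 105.7 Ω.
Voltage divider: V = V_DC · (5.020 / 105.7) = 12.8 × 0.04748 = 0.6078 mV.

V ≈ 0.608 mV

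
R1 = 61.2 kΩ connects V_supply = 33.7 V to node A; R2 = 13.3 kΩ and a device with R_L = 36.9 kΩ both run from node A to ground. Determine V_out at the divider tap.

R2 ‖ R_L = (13.3 × 36.9)/(13.3 + 36.9) = 9.776 kΩ.
Now apply the divider: V_out = 33.7 × 0.1377 = 4.642 V.
(Unloaded it would be 6.02 V; the load pulls it down.)

V_out ≈ 4.64 V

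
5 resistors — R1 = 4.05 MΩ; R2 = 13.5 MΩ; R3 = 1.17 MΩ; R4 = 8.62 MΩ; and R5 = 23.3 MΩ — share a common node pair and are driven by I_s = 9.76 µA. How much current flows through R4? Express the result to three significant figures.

I ≈ 0.848 µA

Total conductance ΣG = 1/4.05 + 1/13.5 + 1/1.17 + 1/8.62 + 1/23.3 = 1.335 (units of 1/MΩ).
R4 takes the fraction G_k/ΣG = 0.1160/1.335 = 0.08692, so I = 9.76 × 0.08692 = 0.8484 µA.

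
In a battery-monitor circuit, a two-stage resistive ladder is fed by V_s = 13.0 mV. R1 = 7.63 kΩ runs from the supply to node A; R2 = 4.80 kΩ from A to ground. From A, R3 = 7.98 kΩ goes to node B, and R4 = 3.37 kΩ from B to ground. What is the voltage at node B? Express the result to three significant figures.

V_B ≈ 1.18 mV

Looking into the second stage from A: R3 + R4 = 11.35 kΩ appears in parallel with R2.
Effective lower resistance at A: R2 ‖ 11.35 = 3.373 kΩ.
So V_A = 13.0 × 0.3066 = 3.985 mV.
Then the unloaded second divider: V_B = V_A × R4/(R3+R4) = 3.985 × 0.2969 = 1.183 mV.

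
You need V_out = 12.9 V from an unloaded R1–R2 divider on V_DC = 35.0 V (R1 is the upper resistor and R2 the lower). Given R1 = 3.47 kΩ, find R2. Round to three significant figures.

R2 ≈ 2.03 kΩ

V_out/V_DC = R2/(R1+R2) = 0.3686.
Rearranging, R2 = R1·k/(1−k) = 3.47 × 0.5837 = 2.025 kΩ.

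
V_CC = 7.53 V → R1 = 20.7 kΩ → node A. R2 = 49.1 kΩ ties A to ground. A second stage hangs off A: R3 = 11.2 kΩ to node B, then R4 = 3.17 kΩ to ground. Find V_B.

Looking into the second stage from A: R3 + R4 = 14.37 kΩ appears in parallel with R2.
R2 ‖ (R3+R4) = 11.12 kΩ.
First divider: V_A = V_CC · 11.12/(20.7 + 11.12) = 2.631 V.
Stage 2 is unloaded, so V_B = V_A · R4/(R3+R4) = 2.631 × 3.17/14.37 = 0.5804 V.

V_B ≈ 0.580 V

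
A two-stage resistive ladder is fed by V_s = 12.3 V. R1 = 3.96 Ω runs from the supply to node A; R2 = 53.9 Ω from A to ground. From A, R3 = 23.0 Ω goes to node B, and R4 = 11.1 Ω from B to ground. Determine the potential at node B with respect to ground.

V_B ≈ 3.37 V

Looking into the second stage from A: R3 + R4 = 34.10 Ω appears in parallel with R2.
R2 ‖ (R3+R4) = 20.89 Ω.
First divider: V_A = V_s · 20.89/(3.96 + 20.89) = 10.34 V.
Then the unloaded second divider: V_B = V_A × R4/(R3+R4) = 10.34 × 0.3255 = 3.366 V.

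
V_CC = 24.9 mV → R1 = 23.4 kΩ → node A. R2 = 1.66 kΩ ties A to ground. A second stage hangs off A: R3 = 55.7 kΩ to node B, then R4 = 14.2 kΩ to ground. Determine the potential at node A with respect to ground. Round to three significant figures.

V_A ≈ 1.61 mV

The second stage (R3 + R4 = 69.90 kΩ) loads node A in parallel with R2.
R2 ‖ (R3+R4) = 1.621 kΩ.
First divider: V_A = V_CC · 1.621/(23.4 + 1.621) = 1.614 mV.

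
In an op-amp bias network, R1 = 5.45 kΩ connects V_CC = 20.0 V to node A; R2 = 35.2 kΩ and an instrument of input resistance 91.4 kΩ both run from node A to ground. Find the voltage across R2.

V_out ≈ 16.5 V

First combine the lower leg with the load: R2 ‖ R_L = 25.41 kΩ.
Voltage divider with the loaded lower leg: V_out = 20.0 × 25.41/(5.45 + 25.41) = 20.0 × 0.8234 = 16.47 V.
(Unloaded it would be 17.3 V; the load pulls it down.)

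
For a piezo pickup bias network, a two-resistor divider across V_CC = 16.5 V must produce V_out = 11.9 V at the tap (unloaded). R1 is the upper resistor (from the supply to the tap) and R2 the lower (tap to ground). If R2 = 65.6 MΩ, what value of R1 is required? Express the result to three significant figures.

R1 ≈ 25.4 MΩ

Required fraction k = V_out/V_CC = 0.7212.
Rearranging, R1 = R2·(1−k)/k = 65.6 × 0.3866 = 25.36 MΩ.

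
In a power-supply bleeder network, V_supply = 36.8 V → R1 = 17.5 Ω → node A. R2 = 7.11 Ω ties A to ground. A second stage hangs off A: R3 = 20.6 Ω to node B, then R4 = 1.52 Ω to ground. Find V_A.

Looking into the second stage from A: R3 + R4 = 22.12 Ω appears in parallel with R2.
Effective lower resistance at A: R2 ‖ 22.12 = 5.381 Ω.
First divider: V_A = V_supply · 5.381/(17.5 + 5.381) = 8.654 V.

V_A ≈ 8.65 V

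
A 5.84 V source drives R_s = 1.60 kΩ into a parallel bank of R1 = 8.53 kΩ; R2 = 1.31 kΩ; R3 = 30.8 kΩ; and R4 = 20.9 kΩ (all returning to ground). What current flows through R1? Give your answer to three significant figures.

Equivalent of the parallel group: R_p = 1.041 kΩ.
V_A = 5.84 × 1.041/2.641 = 2.302 V.
I(R1) = V_A / R1 = 2.302/8.53 = 0.2698 mA.

I ≈ 0.270 mA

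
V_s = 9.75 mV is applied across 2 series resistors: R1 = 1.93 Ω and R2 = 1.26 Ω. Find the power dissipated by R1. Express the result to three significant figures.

ΣR = 3.190 Ω → I = 9.75/3.190 = 3.056 mA.
V(R1) = I·R = 5.899 mV; P = V·I = 5.899 × 3.056 = 18.03 µW.

P ≈ 18.0 µW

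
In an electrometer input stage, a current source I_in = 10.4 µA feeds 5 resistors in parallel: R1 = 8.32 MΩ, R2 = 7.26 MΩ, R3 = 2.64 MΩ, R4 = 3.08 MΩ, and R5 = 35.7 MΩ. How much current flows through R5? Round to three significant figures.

ΣG = 1/8.32 + 1/7.26 + 1/2.64 + 1/3.08 + 1/35.7 = 0.9894.
Current divider: I(R5) = I_in · G_k/ΣG = 10.4 × (0.02801/0.9894) = 10.4 × 0.02831 = 0.2944 µA.

I ≈ 0.294 µA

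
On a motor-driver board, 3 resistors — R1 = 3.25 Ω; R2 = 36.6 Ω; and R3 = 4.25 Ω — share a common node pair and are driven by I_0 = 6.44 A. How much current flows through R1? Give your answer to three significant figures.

I ≈ 3.47 A

Total conductance ΣG = 1/3.25 + 1/36.6 + 1/4.25 = 0.5703 (units of 1/Ω).
R1 takes the fraction G_k/ΣG = 0.3077/0.5703 = 0.5395, so I = 6.44 × 0.5395 = 3.475 A.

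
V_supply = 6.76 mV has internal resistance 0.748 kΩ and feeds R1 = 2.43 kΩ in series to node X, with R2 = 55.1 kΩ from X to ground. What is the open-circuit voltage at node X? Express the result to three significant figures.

R1' = 0.748 + 2.43 = 3.178 kΩ (source resistance + R1).
V_th is the unloaded tap voltage: V_supply · R2/(R1'+R2) = 6.76 × 0.9455 = 6.391 mV.

V_th ≈ 6.39 mV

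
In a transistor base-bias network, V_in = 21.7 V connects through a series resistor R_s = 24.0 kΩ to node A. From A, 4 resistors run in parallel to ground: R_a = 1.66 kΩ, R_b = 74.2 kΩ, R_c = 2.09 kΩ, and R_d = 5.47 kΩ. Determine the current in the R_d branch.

I ≈ 0.125 mA

Equivalent of the parallel group: R_p = 0.7830 kΩ.
V_A = 21.7 × 0.7830/24.78 = 0.6856 V.
I(R_d) = V_A / R_d = 0.6856/5.47 = 0.1253 mA.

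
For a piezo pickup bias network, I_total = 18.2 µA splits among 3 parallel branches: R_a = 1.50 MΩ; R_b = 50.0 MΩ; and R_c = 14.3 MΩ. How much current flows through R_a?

ΣG = 1/1.50 + 1/50.0 + 1/14.3 = 0.7566.
R_a takes the fraction G_k/ΣG = 0.6667/0.7566 = 0.8811, so I = 18.2 × 0.8811 = 16.04 µA.

I ≈ 16.0 µA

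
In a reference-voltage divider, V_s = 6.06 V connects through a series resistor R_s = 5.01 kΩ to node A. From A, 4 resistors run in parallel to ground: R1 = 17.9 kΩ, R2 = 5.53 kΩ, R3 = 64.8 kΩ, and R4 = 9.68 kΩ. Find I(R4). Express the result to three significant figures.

Equivalent of the parallel group: R_p = 2.813 kΩ.
Node voltage V_A = V_s · R_p/(R_s + R_p) = 6.06 × 0.3596 = 2.179 V.
I(R4) = V_A / R4 = 2.179/9.68 = 0.2251 mA.

I ≈ 0.225 mA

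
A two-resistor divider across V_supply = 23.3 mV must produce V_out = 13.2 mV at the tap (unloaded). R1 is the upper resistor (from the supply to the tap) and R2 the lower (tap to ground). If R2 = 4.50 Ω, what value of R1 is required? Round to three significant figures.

The divider ratio is R2/(R1+R2) = 13.2/23.3 = 0.5665.
So R1 = R2 · (V_supply/V_out − 1) = 4.50 × (23.3/13.2 − 1) = 4.50 × 0.7652 = 3.443 Ω.

R1 ≈ 3.44 Ω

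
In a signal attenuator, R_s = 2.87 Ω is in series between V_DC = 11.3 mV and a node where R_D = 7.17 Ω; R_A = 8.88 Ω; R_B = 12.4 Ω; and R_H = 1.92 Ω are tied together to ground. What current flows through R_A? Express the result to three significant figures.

Equivalent of the parallel group: R_p = 1.172 Ω.
V_A by voltage divider: V_A = 11.3 × 1.172/(2.87 + 1.172) = 3.276 mV.
Branch current I = V_A/R_A = 3.276/8.88 = 0.3689 mA.

I ≈ 0.369 mA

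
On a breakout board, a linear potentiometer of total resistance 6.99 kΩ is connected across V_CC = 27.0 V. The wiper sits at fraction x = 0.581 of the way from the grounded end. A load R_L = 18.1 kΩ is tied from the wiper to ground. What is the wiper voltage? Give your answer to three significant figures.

V_out ≈ 14.3 V

Lower segment x·R_p = 4.061 kΩ; upper segment (1−x)·R_p = 2.929 kΩ.
(x·R_p) ‖ R_L = 3.317 kΩ.
V_out = 27.0 × 3.317/(2.929 + 3.317) = 14.34 V.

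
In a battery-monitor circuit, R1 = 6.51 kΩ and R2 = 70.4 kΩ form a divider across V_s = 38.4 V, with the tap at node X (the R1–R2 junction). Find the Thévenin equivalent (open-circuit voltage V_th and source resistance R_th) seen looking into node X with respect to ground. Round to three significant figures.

V_th ≈ 35.1 V, R_th ≈ 5.96 kΩ

With X open, the divider is unloaded: V_th = 38.4 × 70.4/76.91 = 35.15 V.
Looking into X with the source shorted: R_th = R1·R2/(R1+R2) = 6.510 × 70.4/76.91 = 5.959 kΩ.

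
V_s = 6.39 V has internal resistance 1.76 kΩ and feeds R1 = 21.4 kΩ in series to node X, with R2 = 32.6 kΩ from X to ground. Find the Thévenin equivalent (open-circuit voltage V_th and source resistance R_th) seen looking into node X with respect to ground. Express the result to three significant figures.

R1' = 1.76 + 21.4 = 23.16 kΩ (source resistance + R1).
Open-circuit (no load on X): V_th = V_s · R2/(R1' + R2) = 6.39 × 32.6/(23.16 + 32.6) = 3.736 V.
With V_s suppressed (replaced by a short), R_th = R1' ‖ R2 = (23.16 × 32.6)/(23.16 + 32.6) = 13.54 kΩ.

V_th ≈ 3.74 V, R_th ≈ 13.5 kΩ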